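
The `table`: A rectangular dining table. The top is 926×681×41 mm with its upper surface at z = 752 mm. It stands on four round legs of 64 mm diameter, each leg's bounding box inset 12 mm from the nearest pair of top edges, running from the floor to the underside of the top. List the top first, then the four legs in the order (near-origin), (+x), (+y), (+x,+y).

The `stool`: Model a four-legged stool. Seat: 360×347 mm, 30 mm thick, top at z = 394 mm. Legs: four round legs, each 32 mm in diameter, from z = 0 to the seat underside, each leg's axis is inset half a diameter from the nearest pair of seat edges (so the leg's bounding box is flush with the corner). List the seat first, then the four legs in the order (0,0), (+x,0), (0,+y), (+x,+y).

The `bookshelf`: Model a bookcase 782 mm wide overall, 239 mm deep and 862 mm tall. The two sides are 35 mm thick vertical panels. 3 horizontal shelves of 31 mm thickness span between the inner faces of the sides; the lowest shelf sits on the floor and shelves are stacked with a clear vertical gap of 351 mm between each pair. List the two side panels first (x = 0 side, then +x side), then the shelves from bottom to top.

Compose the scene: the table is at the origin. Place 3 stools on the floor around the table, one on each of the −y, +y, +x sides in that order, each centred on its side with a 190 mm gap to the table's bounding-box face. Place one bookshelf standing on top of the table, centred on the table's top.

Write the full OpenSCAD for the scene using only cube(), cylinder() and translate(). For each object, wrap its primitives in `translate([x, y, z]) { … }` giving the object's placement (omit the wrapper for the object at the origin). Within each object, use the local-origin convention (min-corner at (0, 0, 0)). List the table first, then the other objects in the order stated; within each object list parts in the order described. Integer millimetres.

translate([0, 0, 711]) cube([926, 681, 41]);
translate([44, 44, 0]) cylinder(h = 711, r = 32);
translate([882, 44, 0]) cylinder(h = 711, r = 32);
translate([44, 637, 0]) cylinder(h = 711, r = 32);
translate([882, 637, 0]) cylinder(h = 711, r = 32);
translate([283, -537, 0]) {
  translate([0, 0, 364]) cube([360, 347, 30]);
  translate([16, 16, 0]) cylinder(h = 364, r = 16);
  translate([344, 16, 0]) cylinder(h = 364, r = 16);
  translate([16, 331, 0]) cylinder(h = 364, r = 16);
  translate([344, 331, 0]) cylinder(h = 364, r = 16);
}
translate([283, 871, 0]) {
  translate([0, 0, 364]) cube([360, 347, 30]);
  translate([16, 16, 0]) cylinder(h = 364, r = 16);
  translate([344, 16, 0]) cylinder(h = 364, r = 16);
  translate([16, 331, 0]) cylinder(h = 364, r = 16);
  translate([344, 331, 0]) cylinder(h = 364, r = 16);
}
translate([1116, 167, 0]) {
  translate([0, 0, 364]) cube([360, 347, 30]);
  translate([16, 16, 0]) cylinder(h = 364, r = 16);
  translate([344, 16, 0]) cylinder(h = 364, r = 16);
  translate([16, 331, 0]) cylinder(h = 364, r = 16);
  translate([344, 331, 0]) cylinder(h = 364, r = 16);
}
translate([72, 221, 752]) {
  cube([35, 239, 862]);
  translate([747, 0, 0]) cube([35, 239, 862]);
  translate([35, 0, 0]) cube([712, 239, 31]);
  translate([35, 0, 382]) cube([712, 239, 31]);
  translate([35, 0, 764]) cube([712, 239, 31]);
}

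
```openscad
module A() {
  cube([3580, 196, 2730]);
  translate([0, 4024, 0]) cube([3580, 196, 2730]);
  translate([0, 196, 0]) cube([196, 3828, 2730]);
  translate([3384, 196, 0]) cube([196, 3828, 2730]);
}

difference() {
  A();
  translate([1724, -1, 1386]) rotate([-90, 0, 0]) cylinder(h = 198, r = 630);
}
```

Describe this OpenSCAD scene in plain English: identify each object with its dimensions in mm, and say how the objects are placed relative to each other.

A is the wall frame of a small rectangular building: four walls, each 2730 mm tall and 196 mm thick, enclosing a footprint 3580 mm (x) by 4220 mm (y) outside-to-outside, with no floor or roof. The front and back walls (the −y and +y sides) span the full width; the two side walls fit between them.

The house frame has a circular hole of radius 630 mm through its front wall, centred at (x = 1724, z = 1386).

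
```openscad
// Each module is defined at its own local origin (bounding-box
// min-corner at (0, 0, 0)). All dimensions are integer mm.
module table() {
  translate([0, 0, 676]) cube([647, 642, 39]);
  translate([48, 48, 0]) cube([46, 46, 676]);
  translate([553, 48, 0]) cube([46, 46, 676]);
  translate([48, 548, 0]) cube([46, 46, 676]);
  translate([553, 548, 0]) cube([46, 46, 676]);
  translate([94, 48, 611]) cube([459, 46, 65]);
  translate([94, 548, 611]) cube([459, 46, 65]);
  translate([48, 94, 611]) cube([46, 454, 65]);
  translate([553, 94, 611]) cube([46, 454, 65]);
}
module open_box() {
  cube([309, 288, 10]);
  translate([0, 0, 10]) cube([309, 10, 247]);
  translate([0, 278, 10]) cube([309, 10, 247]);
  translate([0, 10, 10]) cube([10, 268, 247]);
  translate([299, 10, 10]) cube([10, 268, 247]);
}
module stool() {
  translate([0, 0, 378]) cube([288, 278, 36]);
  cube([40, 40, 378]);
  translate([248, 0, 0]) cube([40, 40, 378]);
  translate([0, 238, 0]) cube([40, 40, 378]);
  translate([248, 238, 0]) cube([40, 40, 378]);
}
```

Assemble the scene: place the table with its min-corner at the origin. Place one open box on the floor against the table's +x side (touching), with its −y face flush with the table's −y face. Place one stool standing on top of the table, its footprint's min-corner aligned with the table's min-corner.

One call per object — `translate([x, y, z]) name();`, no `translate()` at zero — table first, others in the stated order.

table();
translate([647, 0, 0]) open_box();
translate([0, 0, 715]) stool();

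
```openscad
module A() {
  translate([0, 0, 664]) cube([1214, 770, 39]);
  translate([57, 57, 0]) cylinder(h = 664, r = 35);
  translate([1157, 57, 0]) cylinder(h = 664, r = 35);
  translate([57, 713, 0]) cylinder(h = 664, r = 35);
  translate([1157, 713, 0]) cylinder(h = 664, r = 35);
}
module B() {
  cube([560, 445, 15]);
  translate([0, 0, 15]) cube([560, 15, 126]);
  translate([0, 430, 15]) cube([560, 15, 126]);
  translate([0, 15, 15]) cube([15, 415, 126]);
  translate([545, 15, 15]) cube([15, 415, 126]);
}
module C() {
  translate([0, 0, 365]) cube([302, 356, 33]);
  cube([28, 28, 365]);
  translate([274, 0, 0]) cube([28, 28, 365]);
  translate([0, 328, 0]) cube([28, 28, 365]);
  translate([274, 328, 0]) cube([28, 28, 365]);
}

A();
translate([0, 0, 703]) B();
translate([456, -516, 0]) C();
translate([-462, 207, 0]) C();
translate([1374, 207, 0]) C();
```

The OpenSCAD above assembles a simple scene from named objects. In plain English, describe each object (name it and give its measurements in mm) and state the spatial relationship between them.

A is a table: top 1214 mm (x) × 770 mm (y), 39 mm thick, upper face at z = 703 mm, on four round legs of 70 mm diameter, each leg's bounding box inset 22 mm from the nearest pair of top edges, running from z = 0 to the bottom of the top.

B is an open storage box with external size 560×445×141 mm and wall thickness 15 mm (the base is also 15 mm thick). The base covers the whole footprint; the four walls stand on the base, with the y-facing walls full-width and the x-facing walls fitting between their inner faces.

C is a four-legged stool. The seat is 302×356 mm, 33 mm thick, top at z = 398 mm. It stands on four square legs, each 28×28 mm in cross-section, from z = 0 to the seat underside, each flush with a corner of the seat.

The open box is on top of the table. Three stools sit around the table at the −y, −x, +x sides.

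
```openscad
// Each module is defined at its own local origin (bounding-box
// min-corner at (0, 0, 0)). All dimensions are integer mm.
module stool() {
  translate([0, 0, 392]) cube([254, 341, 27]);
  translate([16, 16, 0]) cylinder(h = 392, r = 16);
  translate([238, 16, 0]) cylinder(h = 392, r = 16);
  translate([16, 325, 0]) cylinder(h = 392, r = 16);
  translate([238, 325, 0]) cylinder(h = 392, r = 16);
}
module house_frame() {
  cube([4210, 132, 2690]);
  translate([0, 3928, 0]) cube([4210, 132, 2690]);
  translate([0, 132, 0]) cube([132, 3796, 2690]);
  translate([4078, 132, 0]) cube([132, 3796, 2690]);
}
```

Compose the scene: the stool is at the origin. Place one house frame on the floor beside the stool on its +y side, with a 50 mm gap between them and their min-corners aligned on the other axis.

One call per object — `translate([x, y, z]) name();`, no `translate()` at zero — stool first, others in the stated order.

stool();
translate([0, 391, 0]) house_frame();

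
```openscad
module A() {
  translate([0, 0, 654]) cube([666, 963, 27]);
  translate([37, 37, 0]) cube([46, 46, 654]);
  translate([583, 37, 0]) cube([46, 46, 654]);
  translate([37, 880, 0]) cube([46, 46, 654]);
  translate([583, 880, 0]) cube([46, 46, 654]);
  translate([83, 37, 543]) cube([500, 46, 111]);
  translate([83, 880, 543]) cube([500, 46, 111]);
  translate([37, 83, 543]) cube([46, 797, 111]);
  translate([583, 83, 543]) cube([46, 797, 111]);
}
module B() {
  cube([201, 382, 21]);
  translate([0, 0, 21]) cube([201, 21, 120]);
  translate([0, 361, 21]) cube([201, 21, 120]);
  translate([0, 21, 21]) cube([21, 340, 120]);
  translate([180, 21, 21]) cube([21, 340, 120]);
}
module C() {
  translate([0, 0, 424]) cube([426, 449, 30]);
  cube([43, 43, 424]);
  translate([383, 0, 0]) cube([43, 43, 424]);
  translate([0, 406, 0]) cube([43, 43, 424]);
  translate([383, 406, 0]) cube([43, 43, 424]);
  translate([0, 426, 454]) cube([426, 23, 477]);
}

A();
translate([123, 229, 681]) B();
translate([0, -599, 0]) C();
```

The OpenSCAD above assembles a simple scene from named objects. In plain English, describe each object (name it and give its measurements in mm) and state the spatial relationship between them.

A is a table with a 666×963 mm rectangular top, 27 mm thick, top surface at z = 681 mm, supported by four 46×46 mm square legs, each inset 37 mm from the nearest pair of top edges, running from the floor. Four apron rails, 46 mm thick and 111 mm tall, run between adjacent legs with their top edges flush with the underside of the top and their outer faces flush with the legs' outer faces.

B is an open-topped rectangular box: outside dimensions 201×382×141 mm, with a uniform wall and base thickness of 21 mm. The base is a full 201×382 slab on the floor; four walls sit on top of the base. The front and back walls (the −y and +y sides) span the full width; the two side walls fit between them.

C is a chair. The seat is a 426×449×30 mm slab with its top at z = 454 mm, on four 43×43 mm corner legs (flush with the seat edges, standing on z = 0). A flat backrest 23 mm thick, 477 mm tall, spans the full seat width and rises from the seat top along its +y edge, rear face flush with the rear of the seat.

The open box is on top of the table. The chair is on the floor beside the table on its −y side.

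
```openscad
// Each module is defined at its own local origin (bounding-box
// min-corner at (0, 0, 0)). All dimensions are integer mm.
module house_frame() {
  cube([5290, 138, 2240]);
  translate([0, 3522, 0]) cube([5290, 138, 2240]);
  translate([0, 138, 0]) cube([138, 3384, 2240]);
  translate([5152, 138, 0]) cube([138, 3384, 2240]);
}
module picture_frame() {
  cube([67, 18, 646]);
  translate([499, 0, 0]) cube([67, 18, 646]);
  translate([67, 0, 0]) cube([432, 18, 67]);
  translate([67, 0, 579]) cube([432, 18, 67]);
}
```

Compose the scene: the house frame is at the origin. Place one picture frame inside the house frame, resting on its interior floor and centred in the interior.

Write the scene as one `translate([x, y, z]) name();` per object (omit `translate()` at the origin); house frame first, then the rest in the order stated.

house_frame();
translate([2362, 1821, 0]) picture_frame();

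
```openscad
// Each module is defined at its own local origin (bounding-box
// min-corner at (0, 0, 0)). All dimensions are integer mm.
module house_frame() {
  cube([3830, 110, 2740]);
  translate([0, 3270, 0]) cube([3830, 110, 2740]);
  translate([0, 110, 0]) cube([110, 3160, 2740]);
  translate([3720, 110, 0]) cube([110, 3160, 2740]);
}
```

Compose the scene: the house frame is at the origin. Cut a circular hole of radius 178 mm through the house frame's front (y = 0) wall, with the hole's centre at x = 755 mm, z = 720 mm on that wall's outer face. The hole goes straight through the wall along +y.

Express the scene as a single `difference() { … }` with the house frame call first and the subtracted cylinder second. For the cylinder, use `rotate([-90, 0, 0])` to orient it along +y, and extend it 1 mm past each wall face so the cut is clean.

difference() {
  house_frame();
  translate([755, -1, 720]) rotate([-90, 0, 0]) cylinder(h = 112, r = 178);
}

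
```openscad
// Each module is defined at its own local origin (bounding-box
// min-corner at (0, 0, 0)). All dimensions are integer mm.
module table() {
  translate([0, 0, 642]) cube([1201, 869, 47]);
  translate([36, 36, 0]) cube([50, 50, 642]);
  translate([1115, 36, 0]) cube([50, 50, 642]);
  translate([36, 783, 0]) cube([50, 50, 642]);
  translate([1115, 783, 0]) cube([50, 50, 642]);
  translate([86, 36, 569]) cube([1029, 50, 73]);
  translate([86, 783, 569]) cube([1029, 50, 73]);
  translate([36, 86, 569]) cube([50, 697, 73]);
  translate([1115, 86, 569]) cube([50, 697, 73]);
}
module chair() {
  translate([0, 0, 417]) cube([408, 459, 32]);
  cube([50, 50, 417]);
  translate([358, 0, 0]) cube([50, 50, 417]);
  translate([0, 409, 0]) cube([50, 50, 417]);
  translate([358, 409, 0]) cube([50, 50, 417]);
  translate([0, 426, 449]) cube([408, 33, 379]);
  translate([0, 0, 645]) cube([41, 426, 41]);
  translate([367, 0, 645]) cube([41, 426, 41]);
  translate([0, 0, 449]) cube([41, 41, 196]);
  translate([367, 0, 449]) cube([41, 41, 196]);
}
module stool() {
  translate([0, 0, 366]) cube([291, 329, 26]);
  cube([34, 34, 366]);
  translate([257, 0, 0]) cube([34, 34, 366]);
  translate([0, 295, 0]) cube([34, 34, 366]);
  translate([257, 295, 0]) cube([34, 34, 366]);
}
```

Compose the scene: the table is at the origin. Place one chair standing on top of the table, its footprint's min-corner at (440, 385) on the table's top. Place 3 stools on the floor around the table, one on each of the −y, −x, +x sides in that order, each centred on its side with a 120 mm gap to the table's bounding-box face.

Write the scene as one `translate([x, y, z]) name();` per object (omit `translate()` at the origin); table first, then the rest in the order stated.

table();
translate([440, 385, 689]) chair();
translate([455, -449, 0]) stool();
translate([-411, 270, 0]) stool();
translate([1321, 270, 0]) stool();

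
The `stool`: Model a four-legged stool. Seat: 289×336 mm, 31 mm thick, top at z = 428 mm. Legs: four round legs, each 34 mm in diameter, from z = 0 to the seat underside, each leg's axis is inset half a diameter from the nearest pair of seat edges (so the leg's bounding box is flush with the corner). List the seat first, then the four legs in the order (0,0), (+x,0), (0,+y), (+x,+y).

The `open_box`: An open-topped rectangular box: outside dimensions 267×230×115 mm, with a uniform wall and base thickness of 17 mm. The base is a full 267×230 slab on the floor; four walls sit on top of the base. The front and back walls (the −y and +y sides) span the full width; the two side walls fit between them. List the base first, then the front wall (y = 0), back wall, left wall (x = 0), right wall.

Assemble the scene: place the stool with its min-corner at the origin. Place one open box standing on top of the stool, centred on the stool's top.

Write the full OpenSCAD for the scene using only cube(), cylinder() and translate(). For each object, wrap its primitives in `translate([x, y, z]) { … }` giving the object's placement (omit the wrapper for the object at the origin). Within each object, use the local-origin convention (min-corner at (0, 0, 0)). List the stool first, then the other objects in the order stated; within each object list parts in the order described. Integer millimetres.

translate([0, 0, 397]) cube([289, 336, 31]);
translate([17, 17, 0]) cylinder(h = 397, r = 17);
translate([272, 17, 0]) cylinder(h = 397, r = 17);
translate([17, 319, 0]) cylinder(h = 397, r = 17);
translate([272, 319, 0]) cylinder(h = 397, r = 17);
translate([11, 53, 428]) {
  cube([267, 230, 17]);
  translate([0, 0, 17]) cube([267, 17, 98]);
  translate([0, 213, 17]) cube([267, 17, 98]);
  translate([0, 17, 17]) cube([17, 196, 98]);
  translate([250, 17, 17]) cube([17, 196, 98]);
}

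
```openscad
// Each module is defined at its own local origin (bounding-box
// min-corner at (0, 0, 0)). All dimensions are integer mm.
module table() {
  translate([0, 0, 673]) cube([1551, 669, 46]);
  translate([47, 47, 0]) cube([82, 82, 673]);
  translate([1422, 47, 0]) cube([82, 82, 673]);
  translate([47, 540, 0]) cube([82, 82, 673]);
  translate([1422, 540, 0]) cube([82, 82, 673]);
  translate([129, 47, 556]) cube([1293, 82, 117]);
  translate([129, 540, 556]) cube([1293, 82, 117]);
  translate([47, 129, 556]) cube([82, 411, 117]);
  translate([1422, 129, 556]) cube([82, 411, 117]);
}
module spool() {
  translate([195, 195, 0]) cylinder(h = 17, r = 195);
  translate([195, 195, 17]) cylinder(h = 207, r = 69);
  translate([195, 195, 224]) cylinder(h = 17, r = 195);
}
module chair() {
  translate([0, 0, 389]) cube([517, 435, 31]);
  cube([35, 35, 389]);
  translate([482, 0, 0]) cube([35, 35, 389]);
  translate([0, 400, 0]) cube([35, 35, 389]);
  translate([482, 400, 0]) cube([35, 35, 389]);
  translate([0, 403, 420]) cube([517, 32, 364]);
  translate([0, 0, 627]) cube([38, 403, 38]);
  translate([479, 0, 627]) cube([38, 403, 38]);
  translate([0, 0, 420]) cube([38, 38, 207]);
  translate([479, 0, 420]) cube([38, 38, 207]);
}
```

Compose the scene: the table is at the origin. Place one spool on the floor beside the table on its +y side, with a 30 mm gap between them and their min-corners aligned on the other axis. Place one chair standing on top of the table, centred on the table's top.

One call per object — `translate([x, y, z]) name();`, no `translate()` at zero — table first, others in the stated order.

table();
translate([0, 699, 0]) spool();
translate([517, 117, 719]) chair();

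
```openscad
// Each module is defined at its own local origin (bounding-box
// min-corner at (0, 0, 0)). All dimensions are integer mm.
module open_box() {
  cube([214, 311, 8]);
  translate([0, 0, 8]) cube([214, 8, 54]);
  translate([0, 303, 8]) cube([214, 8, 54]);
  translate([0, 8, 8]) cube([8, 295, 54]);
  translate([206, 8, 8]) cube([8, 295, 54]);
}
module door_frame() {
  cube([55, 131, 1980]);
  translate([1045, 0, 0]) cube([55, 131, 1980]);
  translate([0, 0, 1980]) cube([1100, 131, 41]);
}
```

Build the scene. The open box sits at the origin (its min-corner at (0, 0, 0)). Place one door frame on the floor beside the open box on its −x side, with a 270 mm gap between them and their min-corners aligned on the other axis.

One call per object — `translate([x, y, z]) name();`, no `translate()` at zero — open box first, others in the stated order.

open_box();
translate([-1370, 0, 0]) door_frame();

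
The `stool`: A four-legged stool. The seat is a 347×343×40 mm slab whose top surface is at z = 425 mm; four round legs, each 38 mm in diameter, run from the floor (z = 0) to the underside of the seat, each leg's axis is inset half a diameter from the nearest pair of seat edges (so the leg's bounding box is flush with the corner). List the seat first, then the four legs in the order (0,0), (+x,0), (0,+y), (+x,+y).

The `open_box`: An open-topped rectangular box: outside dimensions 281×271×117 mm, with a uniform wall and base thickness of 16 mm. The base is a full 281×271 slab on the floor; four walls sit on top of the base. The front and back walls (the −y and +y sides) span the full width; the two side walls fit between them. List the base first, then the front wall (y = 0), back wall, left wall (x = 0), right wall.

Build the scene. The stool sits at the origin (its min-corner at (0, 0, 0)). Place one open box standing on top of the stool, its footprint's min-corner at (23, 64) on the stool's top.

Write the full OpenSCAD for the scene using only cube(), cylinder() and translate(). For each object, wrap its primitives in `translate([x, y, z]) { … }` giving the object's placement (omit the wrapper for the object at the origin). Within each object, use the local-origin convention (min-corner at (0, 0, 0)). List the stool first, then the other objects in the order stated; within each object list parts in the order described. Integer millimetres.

translate([0, 0, 385]) cube([347, 343, 40]);
translate([19, 19, 0]) cylinder(h = 385, r = 19);
translate([328, 19, 0]) cylinder(h = 385, r = 19);
translate([19, 324, 0]) cylinder(h = 385, r = 19);
translate([328, 324, 0]) cylinder(h = 385, r = 19);
translate([23, 64, 425]) {
  cube([281, 271, 16]);
  translate([0, 0, 16]) cube([281, 16, 101]);
  translate([0, 255, 16]) cube([281, 16, 101]);
  translate([0, 16, 16]) cube([16, 239, 101]);
  translate([265, 16, 16]) cube([16, 239, 101]);
}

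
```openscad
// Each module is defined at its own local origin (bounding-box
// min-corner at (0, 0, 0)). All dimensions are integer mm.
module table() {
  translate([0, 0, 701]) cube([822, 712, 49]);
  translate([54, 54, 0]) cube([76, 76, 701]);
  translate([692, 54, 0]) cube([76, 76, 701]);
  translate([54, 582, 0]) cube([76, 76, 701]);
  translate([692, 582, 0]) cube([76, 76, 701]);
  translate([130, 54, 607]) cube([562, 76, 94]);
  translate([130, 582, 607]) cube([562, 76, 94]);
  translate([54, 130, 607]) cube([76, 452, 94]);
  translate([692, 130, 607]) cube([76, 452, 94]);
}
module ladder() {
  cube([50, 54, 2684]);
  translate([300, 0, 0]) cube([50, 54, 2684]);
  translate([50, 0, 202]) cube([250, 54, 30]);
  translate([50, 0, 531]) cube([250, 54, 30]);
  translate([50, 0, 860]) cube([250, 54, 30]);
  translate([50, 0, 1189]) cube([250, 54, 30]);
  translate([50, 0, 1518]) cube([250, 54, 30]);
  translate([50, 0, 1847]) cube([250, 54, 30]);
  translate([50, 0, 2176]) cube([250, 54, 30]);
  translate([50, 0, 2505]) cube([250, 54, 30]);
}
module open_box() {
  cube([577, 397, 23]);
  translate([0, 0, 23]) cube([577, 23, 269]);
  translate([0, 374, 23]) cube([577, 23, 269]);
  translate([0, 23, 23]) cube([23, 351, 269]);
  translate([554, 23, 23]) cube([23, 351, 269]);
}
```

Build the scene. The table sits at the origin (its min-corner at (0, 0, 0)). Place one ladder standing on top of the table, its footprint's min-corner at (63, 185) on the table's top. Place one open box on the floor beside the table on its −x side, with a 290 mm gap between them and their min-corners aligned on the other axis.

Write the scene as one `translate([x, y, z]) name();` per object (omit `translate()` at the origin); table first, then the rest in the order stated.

table();
translate([63, 185, 750]) ladder();
translate([-867, 0, 0]) open_box();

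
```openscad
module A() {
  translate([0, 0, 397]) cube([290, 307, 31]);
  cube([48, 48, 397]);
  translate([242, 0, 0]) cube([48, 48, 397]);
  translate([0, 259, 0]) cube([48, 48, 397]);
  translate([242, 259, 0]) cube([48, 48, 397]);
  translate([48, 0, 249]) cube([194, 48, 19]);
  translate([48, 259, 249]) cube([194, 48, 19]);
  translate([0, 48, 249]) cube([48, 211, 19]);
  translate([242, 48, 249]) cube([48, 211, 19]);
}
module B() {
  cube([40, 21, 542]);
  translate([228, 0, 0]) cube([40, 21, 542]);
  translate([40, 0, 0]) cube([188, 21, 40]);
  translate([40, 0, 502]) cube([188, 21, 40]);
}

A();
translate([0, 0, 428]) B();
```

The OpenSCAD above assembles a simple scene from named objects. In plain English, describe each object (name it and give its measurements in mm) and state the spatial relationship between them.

A is a simple wooden stool: a rectangular seat 290 mm (x) by 307 mm (y), 31 mm thick, top face at z = 428 mm, on four square legs, each 48×48 mm in cross-section. The legs rest on z = 0, each flush with a corner of the seat. Four stretchers, 48 mm wide and 19 mm tall, connect adjacent legs with their undersides at z = 249 mm, each running between the inner faces of the legs it joins and aligned with the legs' outer faces on the other axis.

B is a rectangular picture frame lying in the x–z plane (depth along y). The opening is 188 mm wide (x) by 462 mm tall (z), surrounded by a border 40 mm wide on all four sides. The frame is 21 mm deep and is made of two full-height vertical stiles with two horizontal rails fitted between them.

The picture frame is on top of the stool.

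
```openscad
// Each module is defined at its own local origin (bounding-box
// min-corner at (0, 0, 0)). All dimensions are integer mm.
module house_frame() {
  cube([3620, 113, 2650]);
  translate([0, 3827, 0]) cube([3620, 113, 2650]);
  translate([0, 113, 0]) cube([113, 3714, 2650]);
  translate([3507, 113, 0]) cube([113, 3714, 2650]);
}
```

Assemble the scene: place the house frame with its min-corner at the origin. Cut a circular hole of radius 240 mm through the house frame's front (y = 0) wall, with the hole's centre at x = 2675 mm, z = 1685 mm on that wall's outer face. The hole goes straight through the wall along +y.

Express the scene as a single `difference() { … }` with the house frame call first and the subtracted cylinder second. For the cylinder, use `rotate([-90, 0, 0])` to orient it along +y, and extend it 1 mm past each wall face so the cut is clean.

difference() {
  house_frame();
  translate([2675, -1, 1685]) rotate([-90, 0, 0]) cylinder(h = 115, r = 240);
}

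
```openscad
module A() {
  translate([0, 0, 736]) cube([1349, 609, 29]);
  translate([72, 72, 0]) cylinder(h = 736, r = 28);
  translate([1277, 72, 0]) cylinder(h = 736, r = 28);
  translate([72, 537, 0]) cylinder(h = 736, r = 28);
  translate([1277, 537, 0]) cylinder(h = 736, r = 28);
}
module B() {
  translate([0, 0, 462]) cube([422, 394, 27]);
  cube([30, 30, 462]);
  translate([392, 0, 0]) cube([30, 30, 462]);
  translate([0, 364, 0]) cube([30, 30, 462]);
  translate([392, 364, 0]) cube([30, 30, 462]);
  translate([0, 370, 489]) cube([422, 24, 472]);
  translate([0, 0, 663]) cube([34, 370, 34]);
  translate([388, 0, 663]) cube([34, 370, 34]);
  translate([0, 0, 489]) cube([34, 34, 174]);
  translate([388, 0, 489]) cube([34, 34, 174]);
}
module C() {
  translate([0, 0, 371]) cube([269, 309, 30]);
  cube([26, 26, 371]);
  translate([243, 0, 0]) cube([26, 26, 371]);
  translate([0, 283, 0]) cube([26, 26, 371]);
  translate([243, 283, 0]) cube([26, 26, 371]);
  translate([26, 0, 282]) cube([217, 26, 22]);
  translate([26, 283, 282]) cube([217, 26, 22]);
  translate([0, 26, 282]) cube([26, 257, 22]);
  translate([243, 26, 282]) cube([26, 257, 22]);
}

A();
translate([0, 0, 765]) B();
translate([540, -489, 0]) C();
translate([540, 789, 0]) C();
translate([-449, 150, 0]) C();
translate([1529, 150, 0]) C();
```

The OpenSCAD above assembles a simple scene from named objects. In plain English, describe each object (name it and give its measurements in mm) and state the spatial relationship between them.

A is a table: top 1349 mm (x) × 609 mm (y), 29 mm thick, upper face at z = 765 mm, on four round legs of 56 mm diameter, each leg's bounding box inset 44 mm from the nearest pair of top edges, running from z = 0 to the bottom of the top.

B is a chair: 422×394 mm seat, 27 mm thick, top at z = 489 mm, on four 30 mm square corner legs flush with the seat edges. A 24 mm thick backrest slab spans the full seat width, extending 472 mm above the seat top, its back face flush with the seat's +y edge. Two armrests of 34×34 mm section run along each side from the seat's front edge to the front of the backrest, top faces 208 mm above the seat top and outer faces flush with the seat's x-edges; a 34×34 mm post under the front of each armrest stands on the seat at the front corner.

C is a four-legged stool. The seat is a 269×309×30 mm slab whose top surface is at z = 401 mm; four square legs, each 26×26 mm in cross-section, run from the floor (z = 0) to the underside of the seat, each flush with a corner of the seat. Four stretchers, 26 mm wide and 22 mm tall, connect adjacent legs with their undersides at z = 282 mm, each running between the inner faces of the legs it joins and aligned with the legs' outer faces on the other axis.

The chair is on top of the table. Four stools sit around the table at the −y, +y, −x, +x sides.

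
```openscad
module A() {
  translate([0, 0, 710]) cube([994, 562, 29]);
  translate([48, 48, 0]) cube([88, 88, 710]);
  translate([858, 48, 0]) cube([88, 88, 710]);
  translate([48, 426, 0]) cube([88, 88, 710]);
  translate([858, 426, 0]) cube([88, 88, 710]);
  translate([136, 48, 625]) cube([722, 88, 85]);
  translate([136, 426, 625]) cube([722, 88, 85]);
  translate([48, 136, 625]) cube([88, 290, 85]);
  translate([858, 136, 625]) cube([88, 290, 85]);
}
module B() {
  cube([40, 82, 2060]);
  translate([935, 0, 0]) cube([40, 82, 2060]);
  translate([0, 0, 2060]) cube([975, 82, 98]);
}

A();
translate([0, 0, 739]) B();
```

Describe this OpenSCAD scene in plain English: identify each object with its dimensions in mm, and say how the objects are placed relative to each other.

A is a rectangular dining table. The top is 994×562×29 mm with its upper surface at z = 739 mm. It stands on four 88×88 mm square legs, each inset 48 mm from the nearest pair of top edges, running from the floor to the underside of the top. Four apron rails, 88 mm thick and 85 mm tall, run between adjacent legs with their top edges flush with the underside of the top and their outer faces flush with the legs' outer faces.

B is a door frame. The clear opening is 895 mm wide and 2060 mm high. Two 40 mm wide jambs, 82 mm deep, stand either side of the opening from the floor to the top of the opening. A 98 mm thick head sits across the top of both jambs, spanning the full outside width of the frame.

The door frame is on top of the table.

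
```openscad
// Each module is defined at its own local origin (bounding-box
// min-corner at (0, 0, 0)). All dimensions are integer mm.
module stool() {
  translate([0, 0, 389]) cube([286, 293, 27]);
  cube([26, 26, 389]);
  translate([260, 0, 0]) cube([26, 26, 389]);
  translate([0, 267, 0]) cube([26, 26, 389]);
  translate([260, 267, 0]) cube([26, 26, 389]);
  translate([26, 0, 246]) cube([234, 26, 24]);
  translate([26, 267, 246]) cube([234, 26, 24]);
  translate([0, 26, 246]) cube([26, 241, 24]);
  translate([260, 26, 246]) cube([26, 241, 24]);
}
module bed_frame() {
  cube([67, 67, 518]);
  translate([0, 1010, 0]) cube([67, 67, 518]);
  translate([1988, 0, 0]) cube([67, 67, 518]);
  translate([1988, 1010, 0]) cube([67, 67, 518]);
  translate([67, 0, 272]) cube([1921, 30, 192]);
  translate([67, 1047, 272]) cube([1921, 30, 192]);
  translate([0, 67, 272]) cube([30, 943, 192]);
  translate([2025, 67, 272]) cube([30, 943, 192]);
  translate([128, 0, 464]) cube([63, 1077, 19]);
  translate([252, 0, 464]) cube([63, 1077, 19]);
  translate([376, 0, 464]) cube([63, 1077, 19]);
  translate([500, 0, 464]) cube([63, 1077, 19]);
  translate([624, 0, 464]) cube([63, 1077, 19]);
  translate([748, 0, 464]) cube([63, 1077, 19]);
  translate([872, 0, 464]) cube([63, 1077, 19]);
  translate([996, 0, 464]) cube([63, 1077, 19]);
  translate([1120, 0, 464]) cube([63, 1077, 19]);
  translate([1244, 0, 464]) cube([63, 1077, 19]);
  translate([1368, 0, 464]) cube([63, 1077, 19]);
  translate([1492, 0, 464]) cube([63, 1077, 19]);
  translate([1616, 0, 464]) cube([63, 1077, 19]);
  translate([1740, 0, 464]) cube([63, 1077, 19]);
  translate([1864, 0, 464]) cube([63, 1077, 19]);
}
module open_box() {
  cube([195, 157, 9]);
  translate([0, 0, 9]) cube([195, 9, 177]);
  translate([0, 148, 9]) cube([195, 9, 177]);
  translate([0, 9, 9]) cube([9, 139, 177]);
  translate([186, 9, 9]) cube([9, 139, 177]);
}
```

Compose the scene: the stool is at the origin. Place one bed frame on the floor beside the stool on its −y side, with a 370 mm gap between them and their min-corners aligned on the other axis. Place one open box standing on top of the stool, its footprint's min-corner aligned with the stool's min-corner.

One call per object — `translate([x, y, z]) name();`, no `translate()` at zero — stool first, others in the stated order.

stool();
translate([0, -1447, 0]) bed_frame();
translate([0, 0, 416]) open_box();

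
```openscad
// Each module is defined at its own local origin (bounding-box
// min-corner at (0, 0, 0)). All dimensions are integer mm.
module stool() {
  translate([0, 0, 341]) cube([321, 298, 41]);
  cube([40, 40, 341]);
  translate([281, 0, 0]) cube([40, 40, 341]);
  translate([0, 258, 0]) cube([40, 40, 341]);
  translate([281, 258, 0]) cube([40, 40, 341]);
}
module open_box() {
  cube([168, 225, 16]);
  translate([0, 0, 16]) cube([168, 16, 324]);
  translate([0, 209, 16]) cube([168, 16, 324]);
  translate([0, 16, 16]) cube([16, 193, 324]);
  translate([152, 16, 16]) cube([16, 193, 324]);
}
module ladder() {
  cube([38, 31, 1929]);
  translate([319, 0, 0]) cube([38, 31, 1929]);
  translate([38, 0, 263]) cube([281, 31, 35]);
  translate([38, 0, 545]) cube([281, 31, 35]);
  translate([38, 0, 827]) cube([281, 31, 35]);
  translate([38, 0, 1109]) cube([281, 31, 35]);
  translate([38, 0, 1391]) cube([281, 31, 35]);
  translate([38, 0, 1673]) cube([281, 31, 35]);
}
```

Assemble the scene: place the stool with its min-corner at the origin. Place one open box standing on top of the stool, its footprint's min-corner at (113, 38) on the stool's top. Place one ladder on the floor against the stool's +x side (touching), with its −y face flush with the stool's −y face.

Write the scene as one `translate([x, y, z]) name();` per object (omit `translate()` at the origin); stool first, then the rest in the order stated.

stool();
translate([113, 38, 382]) open_box();
translate([321, 0, 0]) ladder();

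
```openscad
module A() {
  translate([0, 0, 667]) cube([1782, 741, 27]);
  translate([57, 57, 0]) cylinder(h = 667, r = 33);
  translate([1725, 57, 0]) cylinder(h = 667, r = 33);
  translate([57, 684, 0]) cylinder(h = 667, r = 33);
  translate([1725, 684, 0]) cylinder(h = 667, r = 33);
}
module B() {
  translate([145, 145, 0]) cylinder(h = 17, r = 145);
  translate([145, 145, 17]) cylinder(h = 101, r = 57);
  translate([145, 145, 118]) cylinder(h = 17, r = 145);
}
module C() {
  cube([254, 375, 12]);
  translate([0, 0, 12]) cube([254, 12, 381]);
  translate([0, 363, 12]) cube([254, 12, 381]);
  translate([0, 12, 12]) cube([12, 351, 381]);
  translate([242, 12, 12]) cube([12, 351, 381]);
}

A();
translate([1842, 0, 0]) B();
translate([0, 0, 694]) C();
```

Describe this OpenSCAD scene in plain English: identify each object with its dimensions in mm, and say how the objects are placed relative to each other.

A is a table: top 1782 mm (x) × 741 mm (y), 27 mm thick, upper face at z = 694 mm, on four round legs of 66 mm diameter, each leg's bounding box inset 24 mm from the nearest pair of top edges, running from z = 0 to the bottom of the top.

B is a spool: two coaxial disc flanges of radius 145 mm and thickness 17 mm, joined by a core cylinder of radius 57 mm and height 101 mm. The lower flange rests on z = 0 and the three cylinders share a vertical axis.

C is an open storage box with external size 254×375×393 mm and wall thickness 12 mm (the base is also 12 mm thick). The base covers the whole footprint; the four walls stand on the base, with the y-facing walls full-width and the x-facing walls fitting between their inner faces.

The spool is on the floor beside the table on its +x side. The open box is on top of the table.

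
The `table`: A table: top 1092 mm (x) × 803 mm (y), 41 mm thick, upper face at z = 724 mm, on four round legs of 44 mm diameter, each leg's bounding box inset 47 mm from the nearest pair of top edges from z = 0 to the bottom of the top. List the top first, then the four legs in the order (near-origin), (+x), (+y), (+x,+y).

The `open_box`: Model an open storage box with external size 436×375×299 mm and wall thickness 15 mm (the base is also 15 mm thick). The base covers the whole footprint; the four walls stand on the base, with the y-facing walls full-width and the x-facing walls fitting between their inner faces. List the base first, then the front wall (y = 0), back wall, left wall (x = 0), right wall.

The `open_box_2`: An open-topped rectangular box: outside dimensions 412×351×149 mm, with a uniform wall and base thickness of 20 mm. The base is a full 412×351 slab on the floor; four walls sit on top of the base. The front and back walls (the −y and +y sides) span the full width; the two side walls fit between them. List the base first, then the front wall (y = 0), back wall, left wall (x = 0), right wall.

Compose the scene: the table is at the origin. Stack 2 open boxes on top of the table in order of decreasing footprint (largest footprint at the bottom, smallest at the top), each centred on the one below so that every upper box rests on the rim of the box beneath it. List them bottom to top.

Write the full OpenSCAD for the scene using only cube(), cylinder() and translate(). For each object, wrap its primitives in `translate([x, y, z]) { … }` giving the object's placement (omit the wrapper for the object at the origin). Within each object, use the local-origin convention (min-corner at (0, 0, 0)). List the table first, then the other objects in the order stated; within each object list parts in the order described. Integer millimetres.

translate([0, 0, 683]) cube([1092, 803, 41]);
translate([69, 69, 0]) cylinder(h = 683, r = 22);
translate([1023, 69, 0]) cylinder(h = 683, r = 22);
translate([69, 734, 0]) cylinder(h = 683, r = 22);
translate([1023, 734, 0]) cylinder(h = 683, r = 22);
translate([328, 214, 724]) {
  cube([436, 375, 15]);
  translate([0, 0, 15]) cube([436, 15, 284]);
  translate([0, 360, 15]) cube([436, 15, 284]);
  translate([0, 15, 15]) cube([15, 345, 284]);
  translate([421, 15, 15]) cube([15, 345, 284]);
}
translate([340, 226, 1023]) {
  cube([412, 351, 20]);
  translate([0, 0, 20]) cube([412, 20, 129]);
  translate([0, 331, 20]) cube([412, 20, 129]);
  translate([0, 20, 20]) cube([20, 311, 129]);
  translate([392, 20, 20]) cube([20, 311, 129]);
}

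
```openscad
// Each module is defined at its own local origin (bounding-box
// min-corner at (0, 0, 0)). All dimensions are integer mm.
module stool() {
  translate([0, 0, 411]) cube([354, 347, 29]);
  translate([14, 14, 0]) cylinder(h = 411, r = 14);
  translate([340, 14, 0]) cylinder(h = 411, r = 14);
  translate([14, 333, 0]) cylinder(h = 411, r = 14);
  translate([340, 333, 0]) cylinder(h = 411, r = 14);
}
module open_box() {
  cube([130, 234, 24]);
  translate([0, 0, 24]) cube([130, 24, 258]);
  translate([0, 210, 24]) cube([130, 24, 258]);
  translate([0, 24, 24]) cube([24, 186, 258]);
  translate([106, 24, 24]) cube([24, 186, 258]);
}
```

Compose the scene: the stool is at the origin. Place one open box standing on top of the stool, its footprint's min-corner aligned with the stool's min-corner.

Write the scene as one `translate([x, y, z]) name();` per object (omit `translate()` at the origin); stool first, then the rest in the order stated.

stool();
translate([0, 0, 440]) open_box();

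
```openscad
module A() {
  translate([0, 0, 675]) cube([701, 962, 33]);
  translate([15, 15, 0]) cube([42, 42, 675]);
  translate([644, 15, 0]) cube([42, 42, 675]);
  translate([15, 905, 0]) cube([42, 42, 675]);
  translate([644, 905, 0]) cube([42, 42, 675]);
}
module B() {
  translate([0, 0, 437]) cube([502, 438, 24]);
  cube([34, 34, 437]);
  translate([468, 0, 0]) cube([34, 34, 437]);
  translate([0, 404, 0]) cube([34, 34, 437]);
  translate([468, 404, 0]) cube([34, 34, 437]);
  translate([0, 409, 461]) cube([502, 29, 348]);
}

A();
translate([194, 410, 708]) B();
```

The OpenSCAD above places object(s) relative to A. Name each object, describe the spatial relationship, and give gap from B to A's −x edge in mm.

The chair's min-x is at 194; the table's min-x is 0; gap = 194 mm.

A is a table. B is a chair. The chair is on top of the table. The gap from the chair to the table's −x edge is 194 mm.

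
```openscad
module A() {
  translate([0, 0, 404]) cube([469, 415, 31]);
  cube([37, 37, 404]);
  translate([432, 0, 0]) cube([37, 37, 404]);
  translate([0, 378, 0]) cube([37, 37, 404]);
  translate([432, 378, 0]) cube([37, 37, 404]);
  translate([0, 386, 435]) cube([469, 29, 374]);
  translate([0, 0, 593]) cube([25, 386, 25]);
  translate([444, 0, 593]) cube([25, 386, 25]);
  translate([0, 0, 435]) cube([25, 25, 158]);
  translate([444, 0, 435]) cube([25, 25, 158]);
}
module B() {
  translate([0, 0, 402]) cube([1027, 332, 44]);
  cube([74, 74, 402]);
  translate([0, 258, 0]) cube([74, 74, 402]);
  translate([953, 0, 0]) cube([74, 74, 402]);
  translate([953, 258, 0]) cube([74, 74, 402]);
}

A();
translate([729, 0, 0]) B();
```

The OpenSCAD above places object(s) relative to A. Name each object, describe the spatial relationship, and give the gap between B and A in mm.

A is a chair. B is a bench. The bench is on the floor beside the chair on its +x side. The gap between the bench and the chair is 260 mm.

The bench's nearest face is 260 mm from the chair's +x face.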